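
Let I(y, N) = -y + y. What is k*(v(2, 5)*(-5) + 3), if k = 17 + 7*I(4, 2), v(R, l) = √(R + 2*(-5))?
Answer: 51 - 170*I*√2 ≈ 51.0 - 240.42*I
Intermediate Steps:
I(y, N) = 0
v(R, l) = √(-10 + R) (v(R, l) = √(R - 10) = √(-10 + R))
k = 17 (k = 17 + 7*0 = 17 + 0 = 17)
k*(v(2, 5)*(-5) + 3) = 17*(√(-10 + 2)*(-5) + 3) = 17*(√(-8)*(-5) + 3) = 17*((2*I*√2)*(-5) + 3) = 17*(-10*I*√2 + 3) = 17*(3 - 10*I*√2) = 51 - 170*I*√2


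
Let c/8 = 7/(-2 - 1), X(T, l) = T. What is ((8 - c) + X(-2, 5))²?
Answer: 5476/9 ≈ 608.44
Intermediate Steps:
c = -56/3 (c = 8*(7/(-2 - 1)) = 8*(7/(-3)) = 8*(7*(-⅓)) = 8*(-7/3) = -56/3 ≈ -18.667)
((8 - c) + X(-2, 5))² = ((8 - 1*(-56/3)) - 2)² = ((8 + 56/3) - 2)² = (80/3 - 2)² = (74/3)² = 5476/9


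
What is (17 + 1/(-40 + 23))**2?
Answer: 82944/289 ≈ 287.00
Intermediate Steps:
(17 + 1/(-40 + 23))**2 = (17 + 1/(-17))**2 = (17 - 1/17)**2 = (288/17)**2 = 82944/289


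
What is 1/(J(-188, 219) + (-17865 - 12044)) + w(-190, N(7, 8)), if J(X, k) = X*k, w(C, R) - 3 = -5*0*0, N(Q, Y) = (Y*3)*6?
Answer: 213242/71081 ≈ 3.0000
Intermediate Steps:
N(Q, Y) = 18*Y (N(Q, Y) = (3*Y)*6 = 18*Y)
w(C, R) = 3 (w(C, R) = 3 - 5*0*0 = 3 + 0*0 = 3 + 0 = 3)
1/(J(-188, 219) + (-17865 - 12044)) + w(-190, N(7, 8)) = 1/(-188*219 + (-17865 - 12044)) + 3 = 1/(-41172 - 29909) + 3 = 1/(-71081) + 3 = -1/71081 + 3 = 213242/71081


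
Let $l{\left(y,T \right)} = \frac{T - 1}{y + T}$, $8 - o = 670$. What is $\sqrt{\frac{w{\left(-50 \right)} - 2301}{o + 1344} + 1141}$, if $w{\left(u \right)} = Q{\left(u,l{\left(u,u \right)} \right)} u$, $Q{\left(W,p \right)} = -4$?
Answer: $\frac{9 \sqrt{54002}}{62} \approx 33.733$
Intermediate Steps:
$o = -662$ ($o = 8 - 670 = -662$)
$l{\left(y,T \right)} = \frac{-1 + T}{T + y}$
$w{\left(u \right)} = - 4 u$
$\sqrt{\frac{w{\left(-50 \right)} - 2301}{o + 1344} + 1141} = \sqrt{\frac{\left(-4\right) \left(-50\right) - 2301}{-662 + 1344} + 1141} = \sqrt{\frac{200 - 2301}{682} + 1141} = \sqrt{\left(-2101\right) \frac{1}{682} + 1141} = \sqrt{- \frac{191}{62} + 1141} = \sqrt{\frac{70551}{62}} = \frac{9 \sqrt{54002}}{62}$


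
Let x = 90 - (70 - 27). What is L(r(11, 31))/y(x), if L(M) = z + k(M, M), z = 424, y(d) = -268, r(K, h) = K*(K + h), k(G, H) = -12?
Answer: -103/67 ≈ -1.5373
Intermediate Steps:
x = 47 (x = 90 - 1*43 = 90 - 43 = 47)
L(M) = 412 (L(M) = 424 - 12 = 412)
L(r(11, 31))/y(x) = 412/(-268) = 412*(-1/268) = -103/67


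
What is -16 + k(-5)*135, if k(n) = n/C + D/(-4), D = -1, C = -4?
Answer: 373/2 ≈ 186.50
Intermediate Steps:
k(n) = ¼ - n/4 (k(n) = n/(-4) - 1/(-4) = n*(-¼) - 1*(-¼) = -n/4 + ¼ = ¼ - n/4)
-16 + k(-5)*135 = -16 + (¼ - ¼*(-5))*135 = -16 + (¼ + 5/4)*135 = -16 + (3/2)*135 = -16 + 405/2 = 373/2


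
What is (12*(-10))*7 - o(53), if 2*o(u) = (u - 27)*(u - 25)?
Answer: -1204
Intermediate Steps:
o(u) = (-27 + u)*(-25 + u)/2 (o(u) = ((u - 27)*(u - 25))/2 = ((-27 + u)*(-25 + u))/2 = (-27 + u)*(-25 + u)/2)
(12*(-10))*7 - o(53) = (12*(-10))*7 - (675/2 + (½)*53² - 26*53) = -120*7 - (675/2 + (½)*2809 - 1378) = -840 - (675/2 + 2809/2 - 1378) = -840 - 1*364 = -840 - 364 = -1204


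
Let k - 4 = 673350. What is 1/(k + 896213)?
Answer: 1/1569567 ≈ 6.3712e-7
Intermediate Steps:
k = 673354 (k = 4 + 673350 = 673354)
1/(k + 896213) = 1/(673354 + 896213) = 1/1569567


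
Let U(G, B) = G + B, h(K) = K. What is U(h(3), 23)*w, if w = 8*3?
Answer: 624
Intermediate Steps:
U(G, B) = B + G
w = 24
U(h(3), 23)*w = (23 + 3)*24 = 26*24 = 624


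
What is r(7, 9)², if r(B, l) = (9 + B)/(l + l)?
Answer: 64/81 ≈ 0.79012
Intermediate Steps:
r(B, l) = (9 + B)/(2*l) (r(B, l) = (9 + B)/((2*l)) = (9 + B)*(1/(2*l)) = (9 + B)/(2*l))
r(7, 9)² = ((½)*(9 + 7)/9)² = ((½)*(⅑)*16)² = (8/9)² = 64/81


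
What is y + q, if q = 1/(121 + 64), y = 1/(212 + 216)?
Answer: 613/79180 ≈ 0.0077419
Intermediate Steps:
y = 1/428 ≈ 0.0023364
q = 1/185 ≈ 0.0054054
y + q = 1/428 + 1/185 = 613/79180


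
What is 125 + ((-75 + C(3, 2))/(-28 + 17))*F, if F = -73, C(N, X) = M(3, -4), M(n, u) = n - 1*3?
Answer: -4100/11 ≈ -372.73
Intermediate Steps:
M(n, u) = -3 + n (M(n, u) = n - 3 = -3 + n)
C(N, X) = 0 (C(N, X) = -3 + 3 = 0)
125 + ((-75 + C(3, 2))/(-28 + 17))*F = 125 + ((-75 + 0)/(-28 + 17))*(-73) = 125 - 75/(-11)*(-73) = 125 - 75*(-1/11)*(-73) = 125 + (75/11)*(-73) = 125 - 5475/11 = -4100/11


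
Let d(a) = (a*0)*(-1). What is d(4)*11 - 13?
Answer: -13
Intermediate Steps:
d(a) = 0 (d(a) = 0*(-1) = 0)
d(4)*11 - 13 = 0*11 - 13 = 0 - 13 = -13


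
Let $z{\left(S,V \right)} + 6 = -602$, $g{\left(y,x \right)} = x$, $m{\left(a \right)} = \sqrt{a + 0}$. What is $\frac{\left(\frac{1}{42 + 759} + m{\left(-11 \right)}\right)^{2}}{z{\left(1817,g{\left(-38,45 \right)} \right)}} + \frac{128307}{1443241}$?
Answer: $\frac{30118773507133}{281499400127664} - \frac{i \sqrt{11}}{243504} \approx 0.10699 - 1.362 \cdot 10^{-5} i$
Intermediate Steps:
$m{\left(a \right)} = \sqrt{a}$
$z{\left(S,V \right)} = -608$ ($z{\left(S,V \right)} = -6 - 602 = -608$)
$\frac{\left(\frac{1}{42 + 759} + m{\left(-11 \right)}\right)^{2}}{z{\left(1817,g{\left(-38,45 \right)} \right)}} + \frac{128307}{1443241} = \frac{\left(\frac{1}{42 + 759} + \sqrt{-11}\right)^{2}}{-608} + \frac{128307}{1443241} = \left(\frac{1}{801} + i \sqrt{11}\right)^{2} \left(- \frac{1}{608}\right) + 128307 \cdot \frac{1}{1443241} = \left(\frac{1}{801} + i \sqrt{11}\right)^{2} \left(- \frac{1}{608}\right) + \frac{128307}{1443241} = - \frac{\left(\frac{1}{801} + i \sqrt{11}\right)^{2}}{608} + \frac{128307}{1443241} = \frac{128307}{1443241} - \frac{\left(\frac{1}{801} + i \sqrt{11}\right)^{2}}{608}$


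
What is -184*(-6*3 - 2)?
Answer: 3680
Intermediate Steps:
-184*(-6*3 - 2) = -184*(-18 - 2) = -184*(-20) = 3680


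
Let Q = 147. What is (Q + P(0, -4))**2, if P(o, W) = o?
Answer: 21609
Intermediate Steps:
(Q + P(0, -4))**2 = (147 + 0)**2 = 147**2 = 21609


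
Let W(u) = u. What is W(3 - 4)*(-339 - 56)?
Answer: 395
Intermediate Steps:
W(3 - 4)*(-339 - 56) = (3 - 4)*(-339 - 56) = -1*(-395) = 395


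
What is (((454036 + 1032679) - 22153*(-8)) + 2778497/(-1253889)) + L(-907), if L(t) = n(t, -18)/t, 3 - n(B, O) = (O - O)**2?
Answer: 1892357567696851/1137277323 ≈ 1.6639e+6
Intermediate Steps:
n(B, O) = 3 (n(B, O) = 3 - (O - O)**2 = 3 - 1*0**2 = 3 - 1*0 = 3 + 0 = 3)
L(t) = 3/t
(((454036 + 1032679) - 22153*(-8)) + 2778497/(-1253889)) + L(-907) = (((454036 + 1032679) - 22153*(-8)) + 2778497/(-1253889)) + 3/(-907) = ((1486715 + 177224) + 2778497*(-1/1253889)) + 3*(-1/907) = (1663939 - 2778497/1253889) - 3/907 = 2086392030274/1253889 - 3/907 = 1892357567696851/1137277323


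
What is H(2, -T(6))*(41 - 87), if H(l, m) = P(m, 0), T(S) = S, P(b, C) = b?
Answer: 276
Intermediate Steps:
H(l, m) = m
H(2, -T(6))*(41 - 87) = (-1*6)*(41 - 87) = -6*(-46) = 276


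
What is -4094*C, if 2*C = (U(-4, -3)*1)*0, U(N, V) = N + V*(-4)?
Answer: 0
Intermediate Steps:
U(N, V) = N - 4*V
C = 0 (C = (((-4 - 4*(-3))*1)*0)/2 = (((-4 + 12)*1)*0)/2 = ((8*1)*0)/2 = (8*0)/2 = (1/2)*0 = 0)
-4094*C = -4094*0 = 0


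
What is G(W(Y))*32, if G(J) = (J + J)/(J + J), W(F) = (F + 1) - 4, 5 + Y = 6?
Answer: 32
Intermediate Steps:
Y = 1 (Y = -5 + 6 = 1)
W(F) = -3 + F (W(F) = (1 + F) - 4 = -3 + F)
G(J) = 1 (G(J) = (2*J)/((2*J)) = (2*J)*(1/(2*J)) = 1)
G(W(Y))*32 = 1*32 = 32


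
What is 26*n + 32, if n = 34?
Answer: 916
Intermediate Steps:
26*n + 32 = 26*34 + 32 = 884 + 32 = 916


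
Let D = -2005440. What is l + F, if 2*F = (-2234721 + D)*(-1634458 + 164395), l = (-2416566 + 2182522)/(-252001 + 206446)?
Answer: 283958154615982453/91110 ≈ 3.1167e+12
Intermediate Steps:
l = 234044/45555 (l = -234044/(-45555) = -234044*(-1/45555) = 234044/45555 ≈ 5.1376)
F = 6233303800143/2 (F = ((-2234721 - 2005440)*(-1634458 + 164395))/2 = (-4240161*(-1470063))/2 = (1/2)*6233303800143 = 6233303800143/2 ≈ 3.1167e+12)
l + F = 234044/45555 + 6233303800143/2 = 283958154615982453/91110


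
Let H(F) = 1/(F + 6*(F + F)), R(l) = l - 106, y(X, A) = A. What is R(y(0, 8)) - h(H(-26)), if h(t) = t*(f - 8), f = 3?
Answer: -33129/338 ≈ -98.015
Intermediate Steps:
R(l) = -106 + l
H(F) = 1/(13*F) (H(F) = 1/(F + 6*(2*F)) = 1/(F + 12*F) = 1/(13*F))
h(t) = -5*t (h(t) = t*(3 - 8) = t*(-5) = -5*t)
R(y(0, 8)) - h(H(-26)) = (-106 + 8) - (-5)*(1/13)/(-26) = -98 - (-5)*(1/13)*(-1/26) = -98 - (-5)*(-1)/338 = -98 - 1*5/338 = -98 - 5/338 = -33129/338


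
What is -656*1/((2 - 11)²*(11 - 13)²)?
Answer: -164/81 ≈ -2.0247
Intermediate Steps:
-656*1/((2 - 11)²*(11 - 13)²) = -656/((-9*(-2))²) = -656/(18²) = -656/324 = -656*1/324 = -164/81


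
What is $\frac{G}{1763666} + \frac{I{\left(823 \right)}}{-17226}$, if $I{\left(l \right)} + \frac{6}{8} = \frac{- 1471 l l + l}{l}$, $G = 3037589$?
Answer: $\frac{162035357613}{2250437816} \approx 72.002$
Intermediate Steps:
$I{\left(l \right)} = - \frac{3}{4} + \frac{l - 1471 l^{2}}{l}$ ($I{\left(l \right)} = - \frac{3}{4} + \frac{- 1471 l l + l}{l} = - \frac{3}{4} + \frac{- 1471 l^{2} + l}{l} = - \frac{3}{4} + \frac{l - 1471 l^{2}}{l}$)
$\frac{G}{1763666} + \frac{I{\left(823 \right)}}{-17226} = \frac{3037589}{1763666} + \frac{\frac{1}{4} - 1210633}{-17226} = 3037589 \cdot \frac{1}{1763666} + \left(\frac{1}{4} - 1210633\right) \left(- \frac{1}{17226}\right) = \frac{3037589}{1763666} - - \frac{179353}{2552} = \frac{3037589}{1763666} + \frac{179353}{2552} = \frac{162035357613}{2250437816}$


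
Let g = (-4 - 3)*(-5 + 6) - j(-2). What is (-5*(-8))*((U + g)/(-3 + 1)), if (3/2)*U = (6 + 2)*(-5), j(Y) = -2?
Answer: 1900/3 ≈ 633.33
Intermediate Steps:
g = -5 (g = (-4 - 3)*(-5 + 6) - 1*(-2) = -7*1 + 2 = -7 + 2 = -5)
U = -80/3 (U = 2*((6 + 2)*(-5))/3 = 2*(8*(-5))/3 = (2/3)*(-40) = -80/3 ≈ -26.667)
(-5*(-8))*((U + g)/(-3 + 1)) = (-5*(-8))*((-80/3 - 5)/(-3 + 1)) = 40*(-95/3/(-2)) = 40*(-95/3*(-1/2)) = 40*(95/6) = 1900/3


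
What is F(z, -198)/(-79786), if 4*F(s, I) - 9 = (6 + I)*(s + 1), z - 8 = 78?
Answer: 2385/45592 ≈ 0.052312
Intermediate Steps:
z = 86 (z = 8 + 78 = 86)
F(s, I) = 9/4 + (1 + s)*(6 + I)/4 (F(s, I) = 9/4 + ((6 + I)*(s + 1))/4 = 9/4 + ((6 + I)*(1 + s))/4 = 9/4 + ((1 + s)*(6 + I))/4 = 9/4 + (1 + s)*(6 + I)/4)
F(z, -198)/(-79786) = (15/4 + (¼)*(-198) + (3/2)*86 + (¼)*(-198)*86)/(-79786) = (15/4 - 99/2 + 129 - 4257)*(-1/79786) = -16695/4*(-1/79786) = 2385/45592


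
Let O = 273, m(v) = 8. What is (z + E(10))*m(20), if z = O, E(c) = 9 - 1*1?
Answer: 2248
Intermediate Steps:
E(c) = 8 (E(c) = 9 - 1 = 8)
z = 273
(z + E(10))*m(20) = (273 + 8)*8 = 281*8 = 2248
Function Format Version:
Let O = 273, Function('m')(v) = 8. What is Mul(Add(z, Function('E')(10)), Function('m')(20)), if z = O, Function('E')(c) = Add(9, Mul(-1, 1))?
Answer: 2248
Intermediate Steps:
Function('E')(c) = 8 (Function('E')(c) = Add(9, -1) = 8)
z = 273
Mul(Add(z, Function('E')(10)), Function('m')(20)) = Mul(Add(273, 8), 8) = Mul(281, 8) = 2248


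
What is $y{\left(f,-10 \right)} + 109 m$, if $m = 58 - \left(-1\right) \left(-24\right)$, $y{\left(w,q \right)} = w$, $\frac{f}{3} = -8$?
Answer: $3682$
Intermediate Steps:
$f = -24$ ($f = 3 \left(-8\right) = -24$)
$m = 34$ ($m = 58 - 24 = 34$)
$y{\left(f,-10 \right)} + 109 m = -24 + 109 \cdot 34 = -24 + 3706 = 3682$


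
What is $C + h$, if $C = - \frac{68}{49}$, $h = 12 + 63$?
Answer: $\frac{3607}{49} \approx 73.612$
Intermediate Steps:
$h = 75$
$C = - \frac{68}{49}$ ($C = \left(-68\right) \frac{1}{49} = - \frac{68}{49} \approx -1.3878$)
$C + h = - \frac{68}{49} + 75 = \frac{3607}{49}$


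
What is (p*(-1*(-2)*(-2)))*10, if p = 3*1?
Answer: -120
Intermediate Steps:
p = 3
(p*(-1*(-2)*(-2)))*10 = (3*(-1*(-2)*(-2)))*10 = (3*(2*(-2)))*10 = (3*(-4))*10 = -12*10 = -120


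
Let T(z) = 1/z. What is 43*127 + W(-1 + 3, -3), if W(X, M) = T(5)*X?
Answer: 27307/5 ≈ 5461.4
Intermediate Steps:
T(z) = 1/z
W(X, M) = X/5
43*127 + W(-1 + 3, -3) = 43*127 + (-1 + 3)/5 = 5461 + (⅕)*2 = 5461 + ⅖ = 27307/5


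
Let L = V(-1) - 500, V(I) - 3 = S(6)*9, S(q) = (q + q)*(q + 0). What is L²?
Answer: 22801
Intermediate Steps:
S(q) = 2*q² (S(q) = (2*q)*q = 2*q²)
V(I) = 651 (V(I) = 3 + (2*6²)*9 = 3 + (2*36)*9 = 3 + 72*9 = 3 + 648 = 651)
L = 151 (L = 651 - 500 = 151)
L² = 151² = 22801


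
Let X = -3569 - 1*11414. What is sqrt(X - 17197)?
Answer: 2*I*sqrt(8045) ≈ 179.39*I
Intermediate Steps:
X = -14983 (X = -3569 - 11414 = -14983)
sqrt(X - 17197) = sqrt(-14983 - 17197) = sqrt(-32180) = 2*I*sqrt(8045)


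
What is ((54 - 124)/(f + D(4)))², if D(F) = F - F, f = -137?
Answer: 4900/18769 ≈ 0.26107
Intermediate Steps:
D(F) = 0
((54 - 124)/(f + D(4)))² = ((54 - 124)/(-137 + 0))² = (-70/(-137))² = (-70*(-1/137))² = (70/137)² = 4900/18769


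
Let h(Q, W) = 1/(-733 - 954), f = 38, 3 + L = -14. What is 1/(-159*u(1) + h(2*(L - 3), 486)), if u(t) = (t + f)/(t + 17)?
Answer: -3374/1162345 ≈ -0.0029028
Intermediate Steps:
L = -17 (L = -3 - 14 = -17)
h(Q, W) = -1/1687 (h(Q, W) = 1/(-1687) = -1/1687)
u(t) = (38 + t)/(17 + t) (u(t) = (t + 38)/(t + 17) = (38 + t)/(17 + t))
1/(-159*u(1) + h(2*(L - 3), 486)) = 1/(-159*(38 + 1)/(17 + 1) - 1/1687) = 1/(-159*39/18 - 1/1687) = 1/(-53*39/6 - 1/1687) = 1/(-159*13/6 - 1/1687) = 1/(-689/2 - 1/1687) = 1/(-1162345/3374) = -3374/1162345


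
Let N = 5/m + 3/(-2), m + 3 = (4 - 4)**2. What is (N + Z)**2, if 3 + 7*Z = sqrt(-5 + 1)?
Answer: 22657/1764 - 302*I/147 ≈ 12.844 - 2.0544*I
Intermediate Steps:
Z = -3/7 + 2*I/7 (Z = -3/7 + sqrt(-5 + 1)/7 = -3/7 + sqrt(-4)/7 = -3/7 + (2*I)/7 = -3/7 + 2*I/7 ≈ -0.42857 + 0.28571*I)
m = -3 (m = -3 + (4 - 4)**2 = -3 + 0**2 = -3 + 0 = -3)
N = -19/6 (N = 5/(-3) + 3/(-2) = 5*(-1/3) + 3*(-1/2) = -5/3 - 3/2 = -19/6 ≈ -3.1667)
(N + Z)**2 = (-19/6 + (-3/7 + 2*I/7))**2 = (-151/42 + 2*I/7)**2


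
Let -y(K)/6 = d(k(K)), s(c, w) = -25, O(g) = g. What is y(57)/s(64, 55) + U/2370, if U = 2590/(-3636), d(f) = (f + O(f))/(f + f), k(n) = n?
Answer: 5163917/21543300 ≈ 0.23970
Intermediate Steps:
d(f) = 1 (d(f) = (f + f)/(f + f) = (2*f)/((2*f)) = (2*f)*(1/(2*f)) = 1)
y(K) = -6 (y(K) = -6*1 = -6)
U = -1295/1818 (U = 2590*(-1/3636) = -1295/1818 ≈ -0.71232)
y(57)/s(64, 55) + U/2370 = -6/(-25) - 1295/1818/2370 = -6*(-1/25) - 1295/1818*1/2370 = 6/25 - 259/861732 = 5163917/21543300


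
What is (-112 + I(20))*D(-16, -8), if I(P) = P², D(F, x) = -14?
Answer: -4032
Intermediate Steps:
(-112 + I(20))*D(-16, -8) = (-112 + 20²)*(-14) = (-112 + 400)*(-14) = 288*(-14) = -4032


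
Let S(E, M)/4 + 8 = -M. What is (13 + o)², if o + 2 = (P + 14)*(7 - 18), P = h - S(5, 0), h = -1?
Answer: 234256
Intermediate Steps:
S(E, M) = -32 - 4*M (S(E, M) = -32 + 4*(-M) = -32 - 4*M)
P = 31 (P = -1 - (-32 - 4*0) = -1 - (-32 + 0) = -1 - 1*(-32) = -1 + 32 = 31)
o = -497 (o = -2 + (31 + 14)*(7 - 18) = -2 + 45*(-11) = -2 - 495 = -497)
(13 + o)² = (13 - 497)² = (-484)² = 234256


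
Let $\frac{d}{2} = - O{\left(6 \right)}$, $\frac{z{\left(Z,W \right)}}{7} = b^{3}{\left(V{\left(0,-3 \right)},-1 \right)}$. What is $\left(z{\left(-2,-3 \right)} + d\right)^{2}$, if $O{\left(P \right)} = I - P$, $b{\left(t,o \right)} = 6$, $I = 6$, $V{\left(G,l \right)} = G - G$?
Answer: $2286144$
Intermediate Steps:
$V{\left(G,l \right)} = 0$
$O{\left(P \right)} = 6 - P$
$z{\left(Z,W \right)} = 1512$ ($z{\left(Z,W \right)} = 7 \cdot 6^{3} = 7 \cdot 216 = 1512$)
$d = 0$ ($d = 2 \left(- (6 - 6)\right) = 2 \left(\left(-1\right) 0\right) = 2 \cdot 0 = 0$)
$\left(z{\left(-2,-3 \right)} + d\right)^{2} = \left(1512 + 0\right)^{2} = 1512^{2} = 2286144$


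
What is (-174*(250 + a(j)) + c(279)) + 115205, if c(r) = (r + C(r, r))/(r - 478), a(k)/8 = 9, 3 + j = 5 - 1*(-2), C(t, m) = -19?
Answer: 11775963/199 ≈ 59176.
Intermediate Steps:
j = 4 (j = -3 + (5 - 1*(-2)) = -3 + (5 + 2) = -3 + 7 = 4)
a(k) = 72 (a(k) = 8*9 = 72)
c(r) = (-19 + r)/(-478 + r) (c(r) = (r - 19)/(r - 478) = (-19 + r)/(-478 + r))
(-174*(250 + a(j)) + c(279)) + 115205 = (-174*(250 + 72) + (-19 + 279)/(-478 + 279)) + 115205 = (-174*322 + 260/(-199)) + 115205 = (-56028 - 1/199*260) + 115205 = (-56028 - 260/199) + 115205 = -11149832/199 + 115205 = 11775963/199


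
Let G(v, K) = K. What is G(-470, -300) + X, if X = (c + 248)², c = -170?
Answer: 5784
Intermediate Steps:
X = 6084 (X = (-170 + 248)² = 78² = 6084)
G(-470, -300) + X = -300 + 6084 = 5784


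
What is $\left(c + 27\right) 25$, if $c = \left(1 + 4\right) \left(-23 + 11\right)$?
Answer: $-825$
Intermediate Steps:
$c = -60$ ($c = 5 \left(-12\right) = -60$)
$\left(c + 27\right) 25 = \left(-60 + 27\right) 25 = \left(-33\right) 25 = -825$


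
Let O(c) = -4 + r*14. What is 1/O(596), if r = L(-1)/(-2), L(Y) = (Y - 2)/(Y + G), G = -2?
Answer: -1/11 ≈ -0.090909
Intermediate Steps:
L(Y) = 1 (L(Y) = (Y - 2)/(Y - 2) = (-2 + Y)/(-2 + Y) = 1)
r = -½ (r = 1/(-2) = 1*(-½) = -½ ≈ -0.50000)
O(c) = -11 (O(c) = -4 - ½*14 = -4 - 7 = -11)
1/O(596) = 1/(-11) = -1/11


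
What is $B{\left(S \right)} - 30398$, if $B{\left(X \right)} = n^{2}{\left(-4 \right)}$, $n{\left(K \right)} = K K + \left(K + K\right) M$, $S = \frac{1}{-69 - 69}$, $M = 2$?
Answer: $-30398$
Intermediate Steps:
$S = - \frac{1}{138}$ ($S = \frac{1}{-138} = - \frac{1}{138} \approx -0.0072464$)
$n{\left(K \right)} = K^{2} + 4 K$ ($n{\left(K \right)} = K K + \left(K + K\right) 2 = K^{2} + 2 K 2 = K^{2} + 4 K$)
$B{\left(X \right)} = 0$ ($B{\left(X \right)} = \left(- 4 \left(4 - 4\right)\right)^{2} = \left(\left(-4\right) 0\right)^{2} = 0^{2} = 0$)
$B{\left(S \right)} - 30398 = 0 - 30398 = -30398$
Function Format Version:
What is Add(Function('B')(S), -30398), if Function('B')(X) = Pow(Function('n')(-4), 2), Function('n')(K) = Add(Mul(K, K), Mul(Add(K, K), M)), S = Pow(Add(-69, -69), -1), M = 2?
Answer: -30398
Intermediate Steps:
S = Rational(-1, 138) (S = Pow(-138, -1) = Rational(-1, 138) ≈ -0.0072464)
Function('n')(K) = Add(Pow(K, 2), Mul(4, K)) (Function('n')(K) = Add(Mul(K, K), Mul(Add(K, K), 2)) = Add(Pow(K, 2), Mul(Mul(2, K), 2)) = Add(Pow(K, 2), Mul(4, K)))
Function('B')(X) = 0 (Function('B')(X) = Pow(Mul(-4, Add(4, -4)), 2) = Pow(Mul(-4, 0), 2) = Pow(0, 2) = 0)
Add(Function('B')(S), -30398) = Add(0, -30398) = -30398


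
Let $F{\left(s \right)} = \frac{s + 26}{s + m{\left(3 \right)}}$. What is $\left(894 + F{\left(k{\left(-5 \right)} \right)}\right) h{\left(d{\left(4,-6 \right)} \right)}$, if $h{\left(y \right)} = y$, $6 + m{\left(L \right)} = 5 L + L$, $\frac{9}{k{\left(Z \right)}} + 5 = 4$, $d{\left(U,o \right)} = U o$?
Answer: $-21592$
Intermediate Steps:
$k{\left(Z \right)} = -9$ ($k{\left(Z \right)} = \frac{9}{-5 + 4} = \frac{9}{-1} = 9 \left(-1\right) = -9$)
$m{\left(L \right)} = -6 + 6 L$ ($m{\left(L \right)} = -6 + \left(5 L + L\right) = -6 + 6 L$)
$F{\left(s \right)} = \frac{26 + s}{12 + s}$ ($F{\left(s \right)} = \frac{s + 26}{s + \left(-6 + 6 \cdot 3\right)} = \frac{26 + s}{s + \left(-6 + 18\right)} = \frac{26 + s}{s + 12} = \frac{26 + s}{12 + s}$)
$\left(894 + F{\left(k{\left(-5 \right)} \right)}\right) h{\left(d{\left(4,-6 \right)} \right)} = \left(894 + \frac{26 - 9}{12 - 9}\right) 4 \left(-6\right) = \left(894 + \frac{1}{3} \cdot 17\right) \left(-24\right) = \left(894 + \frac{17}{3}\right) \left(-24\right) = \frac{2699}{3} \left(-24\right) = -21592$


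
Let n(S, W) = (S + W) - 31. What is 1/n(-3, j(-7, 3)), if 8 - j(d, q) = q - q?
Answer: -1/26 ≈ -0.038462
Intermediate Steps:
j(d, q) = 8 (j(d, q) = 8 - (q - q) = 8 - 1*0 = 8 + 0 = 8)
n(S, W) = -31 + S + W
1/n(-3, j(-7, 3)) = 1/(-31 - 3 + 8) = 1/(-26) = -1/26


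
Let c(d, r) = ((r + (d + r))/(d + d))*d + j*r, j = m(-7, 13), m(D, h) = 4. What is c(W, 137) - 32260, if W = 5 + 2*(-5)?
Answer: -63155/2 ≈ -31578.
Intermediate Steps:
j = 4
W = -5 (W = 5 - 10 = -5)
c(d, r) = d/2 + 5*r (c(d, r) = ((r + (d + r))/(d + d))*d + 4*r = ((d + 2*r)/((2*d)))*d + 4*r = ((d + 2*r)*(1/(2*d)))*d + 4*r = ((d + 2*r)/(2*d))*d + 4*r = (r + d/2) + 4*r = d/2 + 5*r)
c(W, 137) - 32260 = ((½)*(-5) + 5*137) - 32260 = (-5/2 + 685) - 32260 = 1365/2 - 32260 = -63155/2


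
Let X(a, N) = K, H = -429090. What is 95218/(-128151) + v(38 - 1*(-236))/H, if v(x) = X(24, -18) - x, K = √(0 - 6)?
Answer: -6803663041/9164718765 - I*√6/429090 ≈ -0.74238 - 5.7086e-6*I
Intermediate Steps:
K = I*√6 (K = √(-6) = I*√6 ≈ 2.4495*I)
X(a, N) = I*√6
v(x) = -x + I*√6 (v(x) = I*√6 - x = -x + I*√6)
95218/(-128151) + v(38 - 1*(-236))/H = 95218/(-128151) + (-(38 - 1*(-236)) + I*√6)/(-429090) = 95218*(-1/128151) + (-(38 + 236) + I*√6)*(-1/429090) = -95218/128151 + (-1*274 + I*√6)*(-1/429090) = -95218/128151 + (-274 + I*√6)*(-1/429090) = -95218/128151 + (137/214545 - I*√6/429090) = -6803663041/9164718765 - I*√6/429090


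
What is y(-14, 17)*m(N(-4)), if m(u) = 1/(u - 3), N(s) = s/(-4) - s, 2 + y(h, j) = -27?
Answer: -29/2 ≈ -14.500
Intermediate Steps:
y(h, j) = -29 (y(h, j) = -2 - 27 = -29)
N(s) = -5*s/4 (N(s) = s*(-1/4) - s = -s/4 - s = -5*s/4)
m(u) = 1/(-3 + u)
y(-14, 17)*m(N(-4)) = -29/(-3 - 5/4*(-4)) = -29/(-3 + 5) = -29/2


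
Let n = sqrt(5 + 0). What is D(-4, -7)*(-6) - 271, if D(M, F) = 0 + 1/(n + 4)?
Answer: -3005/11 + 6*sqrt(5)/11 ≈ -271.96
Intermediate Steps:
n = sqrt(5) ≈ 2.2361
D(M, F) = 1/(4 + sqrt(5)) (D(M, F) = 0 + 1/(sqrt(5) + 4) = 0 + 1/(4 + sqrt(5)) = 1/(4 + sqrt(5)))
D(-4, -7)*(-6) - 271 = (4/11 - sqrt(5)/11)*(-6) - 271 = (-24/11 + 6*sqrt(5)/11) - 271 = -3005/11 + 6*sqrt(5)/11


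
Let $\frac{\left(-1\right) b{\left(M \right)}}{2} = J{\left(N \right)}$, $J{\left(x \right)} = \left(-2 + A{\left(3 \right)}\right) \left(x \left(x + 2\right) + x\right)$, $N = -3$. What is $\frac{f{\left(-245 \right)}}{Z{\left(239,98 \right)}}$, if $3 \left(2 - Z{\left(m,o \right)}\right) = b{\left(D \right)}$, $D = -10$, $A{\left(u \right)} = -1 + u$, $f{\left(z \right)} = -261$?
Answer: $- \frac{261}{2} \approx -130.5$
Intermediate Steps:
$J{\left(x \right)} = 0$ ($J{\left(x \right)} = \left(-2 + \left(-1 + 3\right)\right) \left(x \left(x + 2\right) + x\right) = \left(-2 + 2\right) \left(x \left(2 + x\right) + x\right) = 0 \left(x + x \left(2 + x\right)\right) = 0$)
$b{\left(M \right)} = 0$ ($b{\left(M \right)} = \left(-2\right) 0 = 0$)
$Z{\left(m,o \right)} = 2$ ($Z{\left(m,o \right)} = 2 - 0 = 2 + 0 = 2$)
$\frac{f{\left(-245 \right)}}{Z{\left(239,98 \right)}} = - \frac{261}{2}$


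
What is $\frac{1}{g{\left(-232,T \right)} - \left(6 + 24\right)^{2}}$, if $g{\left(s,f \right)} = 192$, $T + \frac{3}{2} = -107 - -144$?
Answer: $- \frac{1}{708} \approx -0.0014124$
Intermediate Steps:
$T = \frac{71}{2}$ ($T = - \frac{3}{2} - -37 = - \frac{3}{2} + \left(-107 + 144\right) = - \frac{3}{2} + 37 = \frac{71}{2} \approx 35.5$)
$\frac{1}{g{\left(-232,T \right)} - \left(6 + 24\right)^{2}} = \frac{1}{192 - \left(6 + 24\right)^{2}} = \frac{1}{192 - 30^{2}} = \frac{1}{192 - 900} = \frac{1}{-708} = - \frac{1}{708}$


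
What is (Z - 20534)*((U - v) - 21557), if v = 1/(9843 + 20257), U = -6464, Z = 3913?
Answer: 14018684950721/30100 ≈ 4.6574e+8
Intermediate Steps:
v = 1/30100 ≈ 3.3223e-5
(Z - 20534)*((U - v) - 21557) = (3913 - 20534)*((-6464 - 1*1/30100) - 21557) = -16621*((-6464 - 1/30100) - 21557) = -16621*(-194566401/30100 - 21557) = -16621*(-843432101/30100) = 14018684950721/30100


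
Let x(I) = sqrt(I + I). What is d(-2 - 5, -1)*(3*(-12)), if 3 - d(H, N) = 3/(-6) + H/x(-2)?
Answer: -126 + 126*I ≈ -126.0 + 126.0*I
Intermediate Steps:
x(I) = sqrt(2)*sqrt(I) (x(I) = sqrt(2*I) = sqrt(2)*sqrt(I))
d(H, N) = 7/2 + I*H/2 (d(H, N) = 3 - (3/(-6) + H/((sqrt(2)*sqrt(-2)))) = 3 - (3*(-1/6) + H/((sqrt(2)*(I*sqrt(2))))) = 3 - (-1/2 + H/((2*I))) = 3 - (-1/2 + H*(-I/2)) = 3 - (-1/2 - I*H/2) = 3 + (1/2 + I*H/2) = 7/2 + I*H/2)
d(-2 - 5, -1)*(3*(-12)) = (7/2 + I*(-2 - 5)/2)*(3*(-12)) = (7/2 + (1/2)*I*(-7))*(-36) = (7/2 - 7*I/2)*(-36) = -126 + 126*I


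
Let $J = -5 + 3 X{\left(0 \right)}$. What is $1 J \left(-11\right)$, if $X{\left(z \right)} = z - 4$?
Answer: $187$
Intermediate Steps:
$X{\left(z \right)} = -4 + z$
$J = -17$ ($J = -5 + 3 \left(-4 + 0\right) = -5 + 3 \left(-4\right) = -5 - 12 = -17$)
$1 J \left(-11\right) = 1 \left(-17\right) \left(-11\right) = \left(-17\right) \left(-11\right) = 187$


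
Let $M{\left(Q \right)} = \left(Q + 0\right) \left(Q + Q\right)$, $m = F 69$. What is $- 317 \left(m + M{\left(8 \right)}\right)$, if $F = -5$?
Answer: $68789$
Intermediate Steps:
$m = -345$ ($m = \left(-5\right) 69 = -345$)
$M{\left(Q \right)} = 2 Q^{2}$ ($M{\left(Q \right)} = Q 2 Q = 2 Q^{2}$)
$- 317 \left(m + M{\left(8 \right)}\right) = - 317 \left(-345 + 2 \cdot 8^{2}\right) = - 317 \left(-345 + 2 \cdot 64\right) = - 317 \left(-345 + 128\right) = \left(-317\right) \left(-217\right) = 68789$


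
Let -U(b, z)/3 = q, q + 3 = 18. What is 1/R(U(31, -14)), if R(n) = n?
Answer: -1/45 ≈ -0.022222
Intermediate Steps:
q = 15 (q = -3 + 18 = 15)
U(b, z) = -45 (U(b, z) = -3*15 = -45)
1/R(U(31, -14)) = 1/(-45) = -1/45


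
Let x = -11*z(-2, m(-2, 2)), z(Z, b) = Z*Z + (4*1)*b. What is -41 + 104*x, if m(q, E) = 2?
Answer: -13769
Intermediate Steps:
z(Z, b) = Z² + 4*b
x = -132 (x = -11*((-2)² + 4*2) = -11*(4 + 8) = -11*12 = -132)
-41 + 104*x = -41 + 104*(-132) = -41 - 13728 = -13769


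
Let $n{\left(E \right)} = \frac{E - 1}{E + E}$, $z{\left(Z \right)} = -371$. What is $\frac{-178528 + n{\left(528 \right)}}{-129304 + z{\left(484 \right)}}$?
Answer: $\frac{188525041}{136936800} \approx 1.3767$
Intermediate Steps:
$n{\left(E \right)} = \frac{-1 + E}{2 E}$
$\frac{-178528 + n{\left(528 \right)}}{-129304 + z{\left(484 \right)}} = \frac{-178528 + \frac{-1 + 528}{2 \cdot 528}}{-129304 - 371} = \frac{-178528 + \frac{1}{2} \cdot \frac{1}{528} \cdot 527}{-129675} = \left(-178528 + \frac{527}{1056}\right) \left(- \frac{1}{129675}\right) = \left(- \frac{188525041}{1056}\right) \left(- \frac{1}{129675}\right) = \frac{188525041}{136936800}$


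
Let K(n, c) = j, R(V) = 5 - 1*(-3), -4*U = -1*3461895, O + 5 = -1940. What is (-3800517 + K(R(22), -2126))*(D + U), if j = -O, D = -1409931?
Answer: 2068160065047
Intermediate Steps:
O = -1945 (O = -5 - 1940 = -1945)
U = 3461895/4 (U = -(-1)*3461895/4 = -¼*(-3461895) = 3461895/4 ≈ 8.6547e+5)
j = 1945 (j = -1*(-1945) = 1945)
R(V) = 8 (R(V) = 5 + 3 = 8)
K(n, c) = 1945
(-3800517 + K(R(22), -2126))*(D + U) = (-3800517 + 1945)*(-1409931 + 3461895/4) = -3798572*(-2177829/4) = 2068160065047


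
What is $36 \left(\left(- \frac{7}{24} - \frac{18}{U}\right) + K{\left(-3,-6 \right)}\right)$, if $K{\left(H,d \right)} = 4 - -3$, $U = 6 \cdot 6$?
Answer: $\frac{447}{2} \approx 223.5$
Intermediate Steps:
$U = 36$
$K{\left(H,d \right)} = 7$ ($K{\left(H,d \right)} = 4 + 3 = 7$)
$36 \left(\left(- \frac{7}{24} - \frac{18}{U}\right) + K{\left(-3,-6 \right)}\right) = 36 \left(\left(- \frac{7}{24} - \frac{18}{36}\right) + 7\right) = 36 \left(\left(\left(-7\right) \frac{1}{24} - \frac{1}{2}\right) + 7\right) = 36 \left(\left(- \frac{7}{24} - \frac{1}{2}\right) + 7\right) = 36 \left(- \frac{19}{24} + 7\right) = 36 \cdot \frac{149}{24} = \frac{447}{2}$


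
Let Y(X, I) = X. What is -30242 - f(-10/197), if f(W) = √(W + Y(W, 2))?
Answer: -30242 - 2*I*√985/197 ≈ -30242.0 - 0.31863*I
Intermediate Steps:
f(W) = √2*√W (f(W) = √(W + W) = √(2*W) = √2*√W)
-30242 - f(-10/197) = -30242 - √2*√(-10/197) = -30242 - √2*I*√1970/197 = -30242 - 2*I*√985/197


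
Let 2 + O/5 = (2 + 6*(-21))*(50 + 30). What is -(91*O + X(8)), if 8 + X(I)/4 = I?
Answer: 4514510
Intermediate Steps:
O = -49610 (O = -10 + 5*((2 + 6*(-21))*(50 + 30)) = -10 + 5*((2 - 126)*80) = -10 + 5*(-124*80) = -10 + 5*(-9920) = -10 - 49600 = -49610)
X(I) = -32 + 4*I
-(91*O + X(8)) = -(91*(-49610) + (-32 + 4*8)) = -(-4514510 + (-32 + 32)) = -(-4514510 + 0) = -1*(-4514510) = 4514510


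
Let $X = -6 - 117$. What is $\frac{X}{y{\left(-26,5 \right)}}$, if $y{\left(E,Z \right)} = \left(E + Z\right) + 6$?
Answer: $\frac{41}{5} \approx 8.2$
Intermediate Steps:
$y{\left(E,Z \right)} = 6 + E + Z$
$X = -123$ ($X = -6 - 117 = -123$)
$\frac{X}{y{\left(-26,5 \right)}} = - \frac{123}{6 - 26 + 5} = - \frac{123}{-15} = \left(-123\right) \left(- \frac{1}{15}\right) = \frac{41}{5}$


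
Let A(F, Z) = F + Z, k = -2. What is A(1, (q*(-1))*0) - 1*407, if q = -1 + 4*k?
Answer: -406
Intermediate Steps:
q = -9 (q = -1 + 4*(-2) = -1 - 8 = -9)
A(1, (q*(-1))*0) - 1*407 = (1 - 9*(-1)*0) - 1*407 = (1 + 9*0) - 407 = (1 + 0) - 407 = 1 - 407 = -406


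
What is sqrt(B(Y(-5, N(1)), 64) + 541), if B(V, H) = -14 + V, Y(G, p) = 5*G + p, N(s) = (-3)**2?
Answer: sqrt(511) ≈ 22.605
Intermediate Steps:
N(s) = 9
Y(G, p) = p + 5*G
sqrt(B(Y(-5, N(1)), 64) + 541) = sqrt((-14 + (9 + 5*(-5))) + 541) = sqrt((-14 + (9 - 25)) + 541) = sqrt((-14 - 16) + 541) = sqrt(-30 + 541) = sqrt(511)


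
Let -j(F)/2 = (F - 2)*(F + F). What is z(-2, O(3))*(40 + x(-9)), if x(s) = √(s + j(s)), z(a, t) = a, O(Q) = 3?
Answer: -80 - 18*I*√5 ≈ -80.0 - 40.249*I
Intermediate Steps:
j(F) = -4*F*(-2 + F) (j(F) = -2*(F - 2)*(F + F) = -2*(-2 + F)*2*F = -4*F*(-2 + F))
x(s) = √(s + 4*s*(2 - s))
z(-2, O(3))*(40 + x(-9)) = -2*(40 + √(-9*(9 - 4*(-9)))) = -2*(40 + √(-9*(9 + 36))) = -2*(40 + √(-9*45)) = -2*(40 + √(-405)) = -2*(40 + 9*I*√5) = -80 - 18*I*√5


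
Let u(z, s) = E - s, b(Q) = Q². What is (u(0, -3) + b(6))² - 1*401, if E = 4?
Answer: 1448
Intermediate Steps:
u(z, s) = 4 - s
(u(0, -3) + b(6))² - 1*401 = ((4 - 1*(-3)) + 6²)² - 1*401 = ((4 + 3) + 36)² - 401 = (7 + 36)² - 401 = 43² - 401 = 1849 - 401 = 1448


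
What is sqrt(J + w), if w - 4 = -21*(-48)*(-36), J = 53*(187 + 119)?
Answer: I*sqrt(20066) ≈ 141.65*I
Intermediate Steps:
J = 16218 (J = 53*306 = 16218)
w = -36284 (w = 4 - 21*(-48)*(-36) = 4 + 1008*(-36) = 4 - 36288 = -36284)
sqrt(J + w) = sqrt(16218 - 36284) = sqrt(-20066) = I*sqrt(20066)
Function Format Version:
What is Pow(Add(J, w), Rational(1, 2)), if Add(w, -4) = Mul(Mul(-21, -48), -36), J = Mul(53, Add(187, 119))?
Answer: Mul(I, Pow(20066, Rational(1, 2))) ≈ Mul(141.65, I)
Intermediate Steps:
J = 16218 (J = Mul(53, 306) = 16218)
w = -36284 (w = Add(4, Mul(Mul(-21, -48), -36)) = Add(4, Mul(1008, -36)) = Add(4, -36288) = -36284)
Pow(Add(J, w), Rational(1, 2)) = Pow(Add(16218, -36284), Rational(1, 2)) = Pow(-20066, Rational(1, 2)) = Mul(I, Pow(20066, Rational(1, 2)))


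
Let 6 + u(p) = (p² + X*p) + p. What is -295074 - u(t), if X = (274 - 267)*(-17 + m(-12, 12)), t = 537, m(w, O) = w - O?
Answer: -429855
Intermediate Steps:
X = -287 (X = (274 - 267)*(-17 + (-12 - 1*12)) = 7*(-17 + (-12 - 12)) = 7*(-17 - 24) = 7*(-41) = -287)
u(p) = -6 + p² - 286*p (u(p) = -6 + ((p² - 287*p) + p) = -6 + (p² - 286*p) = -6 + p² - 286*p)
-295074 - u(t) = -295074 - (-6 + 537² - 286*537) = -295074 - (-6 + 288369 - 153582) = -295074 - 1*134781 = -295074 - 134781 = -429855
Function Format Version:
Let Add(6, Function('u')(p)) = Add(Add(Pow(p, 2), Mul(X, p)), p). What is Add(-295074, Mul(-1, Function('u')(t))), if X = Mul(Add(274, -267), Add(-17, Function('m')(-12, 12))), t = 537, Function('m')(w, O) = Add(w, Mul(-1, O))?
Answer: -429855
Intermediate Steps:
X = -287 (X = Mul(Add(274, -267), Add(-17, Add(-12, Mul(-1, 12)))) = Mul(7, Add(-17, Add(-12, -12))) = Mul(7, Add(-17, -24)) = Mul(7, -41) = -287)
Function('u')(p) = Add(-6, Pow(p, 2), Mul(-286, p)) (Function('u')(p) = Add(-6, Add(Add(Pow(p, 2), Mul(-287, p)), p)) = Add(-6, Add(Pow(p, 2), Mul(-286, p))) = Add(-6, Pow(p, 2), Mul(-286, p)))
Add(-295074, Mul(-1, Function('u')(t))) = Add(-295074, Mul(-1, Add(-6, Pow(537, 2), Mul(-286, 537)))) = Add(-295074, Mul(-1, Add(-6, 288369, -153582))) = Add(-295074, Mul(-1, 134781)) = Add(-295074, -134781) = -429855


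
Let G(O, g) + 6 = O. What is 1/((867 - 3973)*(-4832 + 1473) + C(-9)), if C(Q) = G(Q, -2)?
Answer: 1/10433039 ≈ 9.5849e-8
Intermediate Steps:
G(O, g) = -6 + O
C(Q) = -6 + Q
1/((867 - 3973)*(-4832 + 1473) + C(-9)) = 1/((867 - 3973)*(-4832 + 1473) + (-6 - 9)) = 1/(-3106*(-3359) - 15) = 1/(10433054 - 15) = 1/10433039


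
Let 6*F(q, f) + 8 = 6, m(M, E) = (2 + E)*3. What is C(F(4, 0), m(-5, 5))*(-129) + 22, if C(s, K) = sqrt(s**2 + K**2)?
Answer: 22 - 43*sqrt(3970) ≈ -2687.3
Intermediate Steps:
m(M, E) = 6 + 3*E
F(q, f) = -1/3 (F(q, f) = -4/3 + (1/6)*6 = -4/3 + 1 = -1/3)
C(s, K) = sqrt(K**2 + s**2)
C(F(4, 0), m(-5, 5))*(-129) + 22 = sqrt((6 + 3*5)**2 + (-1/3)**2)*(-129) + 22 = sqrt((6 + 15)**2 + 1/9)*(-129) + 22 = sqrt(21**2 + 1/9)*(-129) + 22 = sqrt(441 + 1/9)*(-129) + 22 = sqrt(3970/9)*(-129) + 22 = (sqrt(3970)/3)*(-129) + 22 = -43*sqrt(3970) + 22 = 22 - 43*sqrt(3970)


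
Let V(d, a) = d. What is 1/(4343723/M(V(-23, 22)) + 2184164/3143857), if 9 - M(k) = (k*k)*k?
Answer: 38279602832/13682638340475 ≈ 0.0027977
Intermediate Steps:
M(k) = 9 - k³ (M(k) = 9 - k*k*k = 9 - k²*k = 9 - k³)
1/(4343723/M(V(-23, 22)) + 2184164/3143857) = 1/(4343723/(9 - 1*(-23)³) + 2184164/3143857) = 1/(4343723/(9 - 1*(-12167)) + 2184164*(1/3143857)) = 1/(4343723/(9 + 12167) + 2184164/3143857) = 1/(4343723/12176 + 2184164/3143857) = 1/(13682638340475/38279602832) = 38279602832/13682638340475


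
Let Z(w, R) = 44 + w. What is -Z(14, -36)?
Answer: -58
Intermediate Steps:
-Z(14, -36) = -(44 + 14) = -1*58 = -58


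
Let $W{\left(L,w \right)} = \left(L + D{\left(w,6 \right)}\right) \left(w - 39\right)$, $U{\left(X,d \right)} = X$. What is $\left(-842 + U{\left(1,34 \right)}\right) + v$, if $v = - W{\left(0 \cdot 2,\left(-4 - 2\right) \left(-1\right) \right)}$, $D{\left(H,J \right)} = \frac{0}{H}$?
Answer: $-841$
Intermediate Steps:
$D{\left(H,J \right)} = 0$
$W{\left(L,w \right)} = L \left(-39 + w\right)$ ($W{\left(L,w \right)} = \left(L + 0\right) \left(w - 39\right) = L \left(-39 + w\right)$)
$v = 0$ ($v = - 0 \cdot 2 \left(-39 + \left(-4 - 2\right) \left(-1\right)\right) = - 0 \left(-39 - -6\right) = - 0 \left(-39 + 6\right) = - 0 \left(-33\right) = \left(-1\right) 0 = 0$)
$\left(-842 + U{\left(1,34 \right)}\right) + v = \left(-842 + 1\right) + 0 = -841 + 0 = -841$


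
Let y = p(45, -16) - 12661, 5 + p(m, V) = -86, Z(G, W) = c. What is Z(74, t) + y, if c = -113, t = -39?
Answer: -12865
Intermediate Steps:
Z(G, W) = -113
p(m, V) = -91 (p(m, V) = -5 - 86 = -91)
y = -12752 (y = -91 - 12661 = -12752)
Z(74, t) + y = -113 - 12752 = -12865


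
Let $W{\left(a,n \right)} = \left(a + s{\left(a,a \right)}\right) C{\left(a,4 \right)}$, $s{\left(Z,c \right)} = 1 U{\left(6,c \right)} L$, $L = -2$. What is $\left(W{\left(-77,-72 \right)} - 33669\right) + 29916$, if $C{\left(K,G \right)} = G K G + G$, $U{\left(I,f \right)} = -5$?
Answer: $78523$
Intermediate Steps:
$C{\left(K,G \right)} = G + K G^{2}$ ($C{\left(K,G \right)} = K G^{2} + G = G + K G^{2}$)
$s{\left(Z,c \right)} = 10$ ($s{\left(Z,c \right)} = 1 \left(-5\right) \left(-2\right) = \left(-5\right) \left(-2\right) = 10$)
$W{\left(a,n \right)} = \left(4 + 16 a\right) \left(10 + a\right)$ ($W{\left(a,n \right)} = \left(a + 10\right) 4 \left(1 + 4 a\right) = \left(10 + a\right) \left(4 + 16 a\right) = \left(4 + 16 a\right) \left(10 + a\right)$)
$\left(W{\left(-77,-72 \right)} - 33669\right) + 29916 = \left(4 \left(1 + 4 \left(-77\right)\right) \left(10 - 77\right) - 33669\right) + 29916 = \left(4 \left(1 - 308\right) \left(-67\right) - 33669\right) + 29916 = \left(4 \left(-307\right) \left(-67\right) - 33669\right) + 29916 = \left(82276 - 33669\right) + 29916 = 48607 + 29916 = 78523$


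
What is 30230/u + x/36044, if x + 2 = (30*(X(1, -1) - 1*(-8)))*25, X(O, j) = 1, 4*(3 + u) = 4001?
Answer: 1096339563/35944879 ≈ 30.501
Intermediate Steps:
u = 3989/4 (u = -3 + (1/4)*4001 = -3 + 4001/4 = 3989/4 ≈ 997.25)
x = 6748 (x = -2 + (30*(1 - 1*(-8)))*25 = -2 + (30*(1 + 8))*25 = -2 + (30*9)*25 = -2 + 270*25 = -2 + 6750 = 6748)
30230/u + x/36044 = 30230/(3989/4) + 6748/36044 = 30230*(4/3989) + 6748*(1/36044) = 120920/3989 + 1687/9011 = 1096339563/35944879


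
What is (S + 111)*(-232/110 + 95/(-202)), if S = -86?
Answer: -143285/2222 ≈ -64.485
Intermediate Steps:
(S + 111)*(-232/110 + 95/(-202)) = (-86 + 111)*(-232/110 + 95/(-202)) = 25*(-232*1/110 + 95*(-1/202)) = 25*(-116/55 - 95/202) = 25*(-28657/11110) = -143285/2222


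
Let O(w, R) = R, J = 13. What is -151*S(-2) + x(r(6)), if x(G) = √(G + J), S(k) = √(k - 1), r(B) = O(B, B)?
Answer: √19 - 151*I*√3 ≈ 4.3589 - 261.54*I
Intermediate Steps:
r(B) = B
S(k) = √(-1 + k)
x(G) = √(13 + G) (x(G) = √(G + 13) = √(13 + G))
-151*S(-2) + x(r(6)) = -151*√(-1 - 2) + √(13 + 6) = -151*I*√3 + √19 = √19 - 151*I*√3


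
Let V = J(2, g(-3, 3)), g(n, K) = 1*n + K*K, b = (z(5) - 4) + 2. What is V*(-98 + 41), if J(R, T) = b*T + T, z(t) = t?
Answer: -1368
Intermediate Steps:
b = 3 (b = (5 - 4) + 2 = 1 + 2 = 3)
g(n, K) = n + K²
J(R, T) = 4*T (J(R, T) = 3*T + T = 4*T)
V = 24 (V = 4*(-3 + 3²) = 4*(-3 + 9) = 4*6 = 24)
V*(-98 + 41) = 24*(-98 + 41) = 24*(-57) = -1368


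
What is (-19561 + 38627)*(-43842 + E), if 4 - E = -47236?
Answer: 64786268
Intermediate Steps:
E = 47240 (E = 4 - 1*(-47236) = 4 + 47236 = 47240)
(-19561 + 38627)*(-43842 + E) = (-19561 + 38627)*(-43842 + 47240) = 19066*3398 = 64786268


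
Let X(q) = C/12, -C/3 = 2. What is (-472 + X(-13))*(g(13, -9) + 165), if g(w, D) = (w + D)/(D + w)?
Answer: -78435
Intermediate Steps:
C = -6 (C = -3*2 = -6)
g(w, D) = 1 (g(w, D) = (D + w)/(D + w) = 1)
X(q) = -½ (X(q) = -6/12 = -6*1/12 = -½)
(-472 + X(-13))*(g(13, -9) + 165) = (-472 - ½)*(1 + 165) = -945/2*166 = -78435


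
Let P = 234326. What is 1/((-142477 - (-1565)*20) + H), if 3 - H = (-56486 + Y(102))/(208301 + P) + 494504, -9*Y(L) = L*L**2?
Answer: -442627/268089261708 ≈ -1.6510e-6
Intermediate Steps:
Y(L) = -L**3/9 (Y(L) = -L*L**2/9 = -L**3/9)
H = -218879319729/442627 (H = 3 - ((-56486 - 1/9*102**3)/(208301 + 234326) + 494504) = 3 - ((-56486 - 1/9*1061208)/442627 + 494504) = 3 - ((-56486 - 117912)*(1/442627) + 494504) = 3 - (-174398*1/442627 + 494504) = 3 - (-174398/442627 + 494504) = 3 - 1*218880647610/442627 = 3 - 218880647610/442627 = -218879319729/442627 ≈ -4.9450e+5)
1/((-142477 - (-1565)*20) + H) = 1/((-142477 - (-1565)*20) - 218879319729/442627) = 1/((-142477 - 1*(-31300)) - 218879319729/442627) = 1/((-142477 + 31300) - 218879319729/442627) = 1/(-111177 - 218879319729/442627) = 1/(-268089261708/442627) = -442627/268089261708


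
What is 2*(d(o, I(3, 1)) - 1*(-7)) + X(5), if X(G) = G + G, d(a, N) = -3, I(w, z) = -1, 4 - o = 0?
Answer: 18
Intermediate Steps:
o = 4 (o = 4 - 1*0 = 4 + 0 = 4)
X(G) = 2*G
2*(d(o, I(3, 1)) - 1*(-7)) + X(5) = 2*(-3 - 1*(-7)) + 2*5 = 2*(-3 + 7) + 10 = 2*4 + 10 = 8 + 10 = 18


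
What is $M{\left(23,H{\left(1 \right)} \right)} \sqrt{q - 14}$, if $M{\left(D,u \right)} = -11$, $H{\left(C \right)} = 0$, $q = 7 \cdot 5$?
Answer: $- 11 \sqrt{21} \approx -50.408$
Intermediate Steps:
$q = 35$
$M{\left(23,H{\left(1 \right)} \right)} \sqrt{q - 14} = - 11 \sqrt{35 - 14} = - 11 \sqrt{21}$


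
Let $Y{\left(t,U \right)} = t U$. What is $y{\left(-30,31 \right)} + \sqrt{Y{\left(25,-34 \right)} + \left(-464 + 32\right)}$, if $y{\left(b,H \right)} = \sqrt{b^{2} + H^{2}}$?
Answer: $\sqrt{1861} + i \sqrt{1282} \approx 43.139 + 35.805 i$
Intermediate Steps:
$Y{\left(t,U \right)} = U t$
$y{\left(b,H \right)} = \sqrt{H^{2} + b^{2}}$
$y{\left(-30,31 \right)} + \sqrt{Y{\left(25,-34 \right)} + \left(-464 + 32\right)} = \sqrt{31^{2} + \left(-30\right)^{2}} + \sqrt{\left(-34\right) 25 + \left(-464 + 32\right)} = \sqrt{961 + 900} + \sqrt{-850 - 432} = \sqrt{1861} + \sqrt{-1282} = \sqrt{1861} + i \sqrt{1282}$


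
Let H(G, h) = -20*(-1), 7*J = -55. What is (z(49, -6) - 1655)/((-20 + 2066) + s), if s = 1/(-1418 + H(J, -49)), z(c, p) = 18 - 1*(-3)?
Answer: -2284332/2860307 ≈ -0.79863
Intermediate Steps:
J = -55/7 (J = (⅐)*(-55) = -55/7 ≈ -7.8571)
H(G, h) = 20
z(c, p) = 21 (z(c, p) = 18 + 3 = 21)
s = -1/1398 (s = 1/(-1418 + 20) = 1/(-1398) = -1/1398 ≈ -0.00071531)
(z(49, -6) - 1655)/((-20 + 2066) + s) = (21 - 1655)/((-20 + 2066) - 1/1398) = -1634/(2046 - 1/1398) = -1634/2860307/1398 = -1634*1398/2860307 = -2284332/2860307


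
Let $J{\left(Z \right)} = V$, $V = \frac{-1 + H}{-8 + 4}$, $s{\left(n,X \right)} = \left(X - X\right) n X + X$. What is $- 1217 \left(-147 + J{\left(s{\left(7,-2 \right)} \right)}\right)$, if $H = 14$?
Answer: $\frac{731417}{4} \approx 1.8285 \cdot 10^{5}$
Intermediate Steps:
$s{\left(n,X \right)} = X$ ($s{\left(n,X \right)} = 0 n X + X = 0 X + X = 0 + X = X$)
$V = - \frac{13}{4}$ ($V = \frac{-1 + 14}{-8 + 4} = \frac{13}{-4} = 13 \left(- \frac{1}{4}\right) = - \frac{13}{4} \approx -3.25$)
$J{\left(Z \right)} = - \frac{13}{4}$
$- 1217 \left(-147 + J{\left(s{\left(7,-2 \right)} \right)}\right) = - 1217 \left(-147 - \frac{13}{4}\right) = \left(-1217\right) \left(- \frac{601}{4}\right) = \frac{731417}{4}$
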